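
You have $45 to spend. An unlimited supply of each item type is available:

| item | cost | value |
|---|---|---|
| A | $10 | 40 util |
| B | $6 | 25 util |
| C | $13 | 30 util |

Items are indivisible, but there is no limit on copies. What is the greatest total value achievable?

Best value-per-unit is B at 25/6; filling with it alone gives 7×25 = 175.
Optimal mix: 2×A + 4×B → cost 44, value 180.

180 util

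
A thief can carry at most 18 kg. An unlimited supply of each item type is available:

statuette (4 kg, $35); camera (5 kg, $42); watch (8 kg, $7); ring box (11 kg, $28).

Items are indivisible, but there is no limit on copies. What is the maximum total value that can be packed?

$154

Best value-per-unit is statuette at 35/4; filling with it alone gives 4×35 = 140.
Optimal mix: 2×statuette + 2×camera → weight 18, value 154.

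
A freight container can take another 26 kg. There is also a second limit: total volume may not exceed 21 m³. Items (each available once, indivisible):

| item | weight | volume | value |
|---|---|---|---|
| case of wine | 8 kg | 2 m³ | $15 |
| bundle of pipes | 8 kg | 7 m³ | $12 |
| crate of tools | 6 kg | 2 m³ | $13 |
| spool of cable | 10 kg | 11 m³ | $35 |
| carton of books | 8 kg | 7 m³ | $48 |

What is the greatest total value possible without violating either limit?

$98

Feasible sets respecting both limits:
- case of wine+spool of cable+carton of books: weight 26, volume 20, value 98
- crate of tools+spool of cable+carton of books: weight 24, volume 20, value 96
- spool of cable+carton of books: weight 18, volume 18, value 83
- case of wine+crate of tools+carton of books: weight 22, volume 11, value 76
Best: $98.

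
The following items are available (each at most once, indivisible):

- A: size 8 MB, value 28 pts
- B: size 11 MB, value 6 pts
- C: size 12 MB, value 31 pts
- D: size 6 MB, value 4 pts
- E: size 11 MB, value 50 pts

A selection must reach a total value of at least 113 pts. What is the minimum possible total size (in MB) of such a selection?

Subsets with value ≥ 113, sorted by total size:
- A+C+D+E: size 37, value 113
- A+B+C+E: size 42, value 115
- A+B+C+D+E: size 48, value 119
Minimum size: 37 MB.

37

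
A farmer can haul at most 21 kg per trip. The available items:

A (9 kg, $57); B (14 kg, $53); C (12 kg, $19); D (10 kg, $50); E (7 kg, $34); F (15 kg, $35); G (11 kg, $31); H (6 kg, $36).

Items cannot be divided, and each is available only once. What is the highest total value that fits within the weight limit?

Check high-value combinations within 21 kg:
- A+D: weight 9+10=19, value 57+50=107
- A+H: weight 9+6=15, value 57+36=93
- A+E: weight 9+7=16, value 57+34=91
- B+H: weight 14+6=20, value 53+36=89
Best: $107.

$107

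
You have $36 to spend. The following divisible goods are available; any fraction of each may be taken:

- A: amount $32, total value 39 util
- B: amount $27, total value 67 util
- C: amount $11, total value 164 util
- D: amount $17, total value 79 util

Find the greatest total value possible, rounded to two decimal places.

Take in order of value per unit:
- C (164/11 per unit): all 11 → value 164, running total 164.00
- D (79/17 per unit): all 17 → value 79, running total 243.00
- B (67/27 per unit): 8 of 27 → value 8×67/27 = 19.8519, running total 262.85
Total 262.85.

262.85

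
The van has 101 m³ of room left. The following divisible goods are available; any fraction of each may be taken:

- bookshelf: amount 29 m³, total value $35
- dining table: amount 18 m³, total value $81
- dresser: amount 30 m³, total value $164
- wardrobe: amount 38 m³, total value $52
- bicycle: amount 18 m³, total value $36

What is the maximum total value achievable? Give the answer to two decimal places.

328.89

Take in order of value per unit:
- dresser (164/30 per unit): all 30 → value 164, running total 164.00
- dining table (81/18 per unit): all 18 → value 81, running total 245.00
- bicycle (36/18 per unit): all 18 → value 36, running total 281.00
- wardrobe (52/38 per unit): 35 of 38 → value 35×52/38 = 47.8947, running total 328.89
Total 328.89.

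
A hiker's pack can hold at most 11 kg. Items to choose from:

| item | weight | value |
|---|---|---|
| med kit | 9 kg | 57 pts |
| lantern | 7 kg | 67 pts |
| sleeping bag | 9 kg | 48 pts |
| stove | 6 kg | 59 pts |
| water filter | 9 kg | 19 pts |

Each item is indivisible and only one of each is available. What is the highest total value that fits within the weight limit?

Check high-value combinations within 11 kg:
- lantern: weight 7, value 67
- stove: weight 6, value 59
- med kit: weight 9, value 57
- sleeping bag: weight 9, value 48
- water filter: weight 9, value 19
Best: 67 pts.

67 pts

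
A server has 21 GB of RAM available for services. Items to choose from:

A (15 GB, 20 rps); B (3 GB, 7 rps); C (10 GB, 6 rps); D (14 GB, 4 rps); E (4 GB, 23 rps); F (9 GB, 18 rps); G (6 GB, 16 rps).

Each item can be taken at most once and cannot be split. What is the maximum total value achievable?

Check high-value combinations within 21 GB:
- E+F+G: memory 4+9+6=19, value 23+18+16=57
- B+E+F: memory 3+4+9=16, value 7+23+18=48
- B+E+G: memory 3+4+6=13, value 7+23+16=46
- C+E+G: memory 10+4+6=20, value 6+23+16=45
- A+E: memory 15+4=19, value 20+23=43
Best: 57 rps.

57 rps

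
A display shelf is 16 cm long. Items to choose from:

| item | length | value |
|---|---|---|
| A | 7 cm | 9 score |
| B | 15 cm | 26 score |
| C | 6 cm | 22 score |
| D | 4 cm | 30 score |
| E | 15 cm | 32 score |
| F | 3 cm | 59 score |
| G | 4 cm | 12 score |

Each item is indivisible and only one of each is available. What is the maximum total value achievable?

111 score

Check high-value combinations within 16 cm:
- C+D+F: length 6+4+3=13, value 22+30+59=111
- D+F+G: length 4+3+4=11, value 30+59+12=101
- A+D+F: length 7+4+3=14, value 9+30+59=98
Best: 111 score.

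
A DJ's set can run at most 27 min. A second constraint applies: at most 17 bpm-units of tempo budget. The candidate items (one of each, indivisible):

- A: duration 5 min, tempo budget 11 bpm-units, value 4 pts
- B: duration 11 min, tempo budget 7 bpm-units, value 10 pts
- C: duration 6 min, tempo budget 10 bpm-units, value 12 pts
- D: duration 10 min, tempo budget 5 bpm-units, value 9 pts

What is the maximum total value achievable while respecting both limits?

22 pts

Feasible sets respecting both limits:
- B+C: duration 17, tempo budget 17, value 22
- C+D: duration 16, tempo budget 15, value 21
- B+D: duration 21, tempo budget 12, value 19
- A+D: duration 15, tempo budget 16, value 13
Best: 22 pts.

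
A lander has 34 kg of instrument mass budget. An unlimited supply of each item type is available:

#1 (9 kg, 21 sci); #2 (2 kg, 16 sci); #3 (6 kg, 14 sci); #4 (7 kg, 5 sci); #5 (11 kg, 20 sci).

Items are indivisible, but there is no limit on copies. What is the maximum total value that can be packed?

Best value-per-unit is #2 at 16/2, and filling with it alone uses mass 17×2=34. No mix of the others beats 17×16 = 272.

272 sci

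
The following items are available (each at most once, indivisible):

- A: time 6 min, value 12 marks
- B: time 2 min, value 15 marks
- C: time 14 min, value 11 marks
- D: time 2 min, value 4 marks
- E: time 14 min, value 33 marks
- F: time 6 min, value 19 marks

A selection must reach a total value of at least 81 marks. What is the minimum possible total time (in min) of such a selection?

Subsets with value ≥ 81, sorted by total time:
- A+B+D+E+F: time 30, value 83
- B+C+D+E+F: time 38, value 82
Minimum time: 30 min.

30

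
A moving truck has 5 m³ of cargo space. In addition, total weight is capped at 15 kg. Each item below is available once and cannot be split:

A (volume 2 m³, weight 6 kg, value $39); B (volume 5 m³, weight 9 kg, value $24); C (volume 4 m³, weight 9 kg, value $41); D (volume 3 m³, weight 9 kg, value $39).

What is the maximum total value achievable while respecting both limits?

Feasible sets respecting both limits:
- A+D: volume 5, weight 15, value 78
- C: volume 4, weight 9, value 41
- A: volume 2, weight 6, value 39
- D: volume 3, weight 9, value 39
Best: $78.

$78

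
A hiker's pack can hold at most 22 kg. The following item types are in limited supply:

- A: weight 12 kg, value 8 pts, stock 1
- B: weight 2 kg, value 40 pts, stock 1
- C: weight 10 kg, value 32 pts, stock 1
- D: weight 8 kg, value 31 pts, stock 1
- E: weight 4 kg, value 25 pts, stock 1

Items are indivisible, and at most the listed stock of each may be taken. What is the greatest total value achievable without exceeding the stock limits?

103 pts

Top feasible selections:
- 1×B + 1×C + 1×D: weight 20, value 103
- 1×B + 1×C + 1×E: weight 16, value 97
- 1×B + 1×D + 1×E: weight 14, value 96
- 1×C + 1×D + 1×E: weight 22, value 88
Best: 103 pts.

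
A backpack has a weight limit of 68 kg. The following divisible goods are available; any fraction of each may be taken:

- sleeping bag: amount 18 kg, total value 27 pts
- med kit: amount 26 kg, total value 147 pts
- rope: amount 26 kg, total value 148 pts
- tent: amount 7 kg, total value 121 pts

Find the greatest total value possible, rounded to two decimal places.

429.50

Take in order of value per unit:
- tent (121/7 per unit): all 7 → value 121, running total 121.00
- rope (148/26 per unit): all 26 → value 148, running total 269.00
- med kit (147/26 per unit): all 26 → value 147, running total 416.00
- sleeping bag (27/18 per unit): 9 of 18 → value 9×27/18 = 13.5000, running total 429.50
Total 429.50.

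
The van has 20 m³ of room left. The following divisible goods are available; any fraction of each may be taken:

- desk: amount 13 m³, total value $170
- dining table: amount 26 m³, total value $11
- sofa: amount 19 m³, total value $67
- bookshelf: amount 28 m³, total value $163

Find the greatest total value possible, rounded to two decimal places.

210.75

Take in order of value per unit:
- desk (170/13 per unit): all 13 → value 170, running total 170.00
- bookshelf (163/28 per unit): 7 of 28 → value 7×163/28 = 40.7500, running total 210.75
Total 210.75.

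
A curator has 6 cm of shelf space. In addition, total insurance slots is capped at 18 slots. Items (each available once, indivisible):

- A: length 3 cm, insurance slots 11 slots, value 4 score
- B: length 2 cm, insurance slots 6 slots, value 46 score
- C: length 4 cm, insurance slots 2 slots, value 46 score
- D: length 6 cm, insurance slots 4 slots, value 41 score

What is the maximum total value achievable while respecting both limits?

92 score

Feasible sets respecting both limits:
- B+C: length 6, insurance slots 8, value 92
- A+B: length 5, insurance slots 17, value 50
- B: length 2, insurance slots 6, value 46
Best: 92 score.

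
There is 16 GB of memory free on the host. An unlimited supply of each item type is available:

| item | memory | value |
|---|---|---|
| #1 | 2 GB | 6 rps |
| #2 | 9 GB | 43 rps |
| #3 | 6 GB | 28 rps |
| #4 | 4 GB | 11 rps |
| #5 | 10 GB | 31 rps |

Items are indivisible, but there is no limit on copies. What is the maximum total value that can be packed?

Best value-per-unit is #2 at 43/9; filling with it alone gives 1×43 = 43.
Optimal mix: 1×#2 + 1×#3 → memory 15, value 71.

71 rps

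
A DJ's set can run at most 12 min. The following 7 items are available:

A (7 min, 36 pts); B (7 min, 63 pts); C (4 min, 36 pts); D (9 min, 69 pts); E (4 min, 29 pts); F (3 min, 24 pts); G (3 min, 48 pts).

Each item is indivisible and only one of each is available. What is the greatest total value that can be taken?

117 pts

Check high-value combinations within 12 min:
- D+G: duration 9+3=12, value 69+48=117
- C+E+G: duration 4+4+3=11, value 36+29+48=113
- B+G: duration 7+3=10, value 63+48=111
Best: 117 pts.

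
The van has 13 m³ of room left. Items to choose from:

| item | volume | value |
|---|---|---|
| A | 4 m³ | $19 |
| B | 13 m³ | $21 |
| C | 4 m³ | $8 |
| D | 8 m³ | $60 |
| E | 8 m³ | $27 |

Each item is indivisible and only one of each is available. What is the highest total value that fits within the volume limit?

$79

Check high-value combinations within 13 m³:
- A+D: volume 4+8=12, value 19+60=79
- C+D: volume 4+8=12, value 8+60=68
- D: volume 8, value 60
Best: $79.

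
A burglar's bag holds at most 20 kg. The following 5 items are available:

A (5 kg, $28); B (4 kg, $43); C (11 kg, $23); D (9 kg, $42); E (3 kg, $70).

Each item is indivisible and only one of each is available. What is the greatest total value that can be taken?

$155

This is a 0/1 knapsack; check combinations near the capacity.
- B+D+E: weight 4+9+3=16, value 43+42+70=155
- A+B+E: weight 5+4+3=12, value 28+43+70=141
- A+D+E: weight 5+9+3=17, value 28+42+70=140
- B+C+E: weight 4+11+3=18, value 43+23+70=136
- A+C+E: weight 5+11+3=19, value 28+23+70=121
Best: $155.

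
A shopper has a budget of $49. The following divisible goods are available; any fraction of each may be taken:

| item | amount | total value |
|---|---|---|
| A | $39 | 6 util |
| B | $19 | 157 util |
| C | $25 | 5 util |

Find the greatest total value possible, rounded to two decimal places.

162.77

Take in order of value per unit:
- B (157/19 per unit): all 19 → value 157, running total 157.00
- C (5/25 per unit): all 25 → value 5, running total 162.00
- A (6/39 per unit): 5 of 39 → value 5×6/39 = 0.7692, running total 162.77
Total 162.77.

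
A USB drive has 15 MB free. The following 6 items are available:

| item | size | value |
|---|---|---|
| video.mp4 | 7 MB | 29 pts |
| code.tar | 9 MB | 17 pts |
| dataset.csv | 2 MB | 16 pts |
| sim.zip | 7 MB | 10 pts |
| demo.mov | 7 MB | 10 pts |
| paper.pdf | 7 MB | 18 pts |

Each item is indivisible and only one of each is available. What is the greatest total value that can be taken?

Check high-value combinations within 15 MB:
- video.mp4+paper.pdf: size 7+7=14, value 29+18=47
- video.mp4+dataset.csv: size 7+2=9, value 29+16=45
- video.mp4+sim.zip: size 7+7=14, value 29+10=39
- video.mp4+demo.mov: size 7+7=14, value 29+10=39
- dataset.csv+paper.pdf: size 2+7=9, value 16+18=34
Best: 47 pts.

47 pts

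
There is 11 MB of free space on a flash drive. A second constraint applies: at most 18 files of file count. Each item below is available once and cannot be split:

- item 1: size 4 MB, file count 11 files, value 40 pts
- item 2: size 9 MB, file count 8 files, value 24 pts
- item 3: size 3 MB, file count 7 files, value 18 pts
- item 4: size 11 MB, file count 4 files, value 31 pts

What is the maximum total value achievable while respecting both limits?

Feasible sets respecting both limits:
- item 1+item 3: size 7, file count 18, value 58
- item 1: size 4, file count 11, value 40
- item 4: size 11, file count 4, value 31
Best: 58 pts.

58 pts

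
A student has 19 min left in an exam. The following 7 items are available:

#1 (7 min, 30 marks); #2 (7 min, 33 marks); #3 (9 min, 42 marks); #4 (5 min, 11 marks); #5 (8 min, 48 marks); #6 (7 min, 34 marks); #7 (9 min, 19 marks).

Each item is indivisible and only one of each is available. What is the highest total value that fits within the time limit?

90 marks

Check high-value combinations within 19 min:
- #3+#5: time 9+8=17, value 42+48=90
- #5+#6: time 8+7=15, value 48+34=82
- #2+#5: time 7+8=15, value 33+48=81
- #1+#5: time 7+8=15, value 30+48=78
Best: 90 marks.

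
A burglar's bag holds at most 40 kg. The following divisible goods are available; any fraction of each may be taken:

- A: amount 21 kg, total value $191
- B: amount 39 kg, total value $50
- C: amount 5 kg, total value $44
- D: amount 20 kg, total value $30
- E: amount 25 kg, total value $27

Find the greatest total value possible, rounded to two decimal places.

Take in order of value per unit:
- A (191/21 per unit): all 21 → value 191, running total 191.00
- C (44/5 per unit): all 5 → value 44, running total 235.00
- D (30/20 per unit): 14 of 20 → value 14×30/20 = 21.0000, running total 256.00
Total 256.00.

256.00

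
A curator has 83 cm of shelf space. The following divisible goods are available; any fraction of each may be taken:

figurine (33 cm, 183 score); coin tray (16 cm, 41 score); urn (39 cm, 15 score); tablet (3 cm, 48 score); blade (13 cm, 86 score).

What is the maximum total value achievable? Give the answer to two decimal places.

Take in order of value per unit:
- tablet (48/3 per unit): all 3 → value 48, running total 48.00
- blade (86/13 per unit): all 13 → value 86, running total 134.00
- figurine (183/33 per unit): all 33 → value 183, running total 317.00
- coin tray (41/16 per unit): all 16 → value 41, running total 358.00
- urn (15/39 per unit): 18 of 39 → value 18×15/39 = 6.9231, running total 364.92
Total 364.92.

364.92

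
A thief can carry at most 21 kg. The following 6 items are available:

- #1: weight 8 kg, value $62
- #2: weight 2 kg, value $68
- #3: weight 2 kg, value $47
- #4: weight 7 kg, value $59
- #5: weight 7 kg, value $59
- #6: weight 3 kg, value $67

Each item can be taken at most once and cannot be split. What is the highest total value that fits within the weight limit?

$300

This is a 0/1 knapsack; check combinations near the capacity.
- #2+#3+#4+#5+#6: weight 2+2+7+7+3=21, value 68+47+59+59+67=300
- #1+#2+#4+#6: weight 8+2+7+3=20, value 62+68+59+67=256
- #1+#2+#5+#6: weight 8+2+7+3=20, value 62+68+59+67=256
- #2+#4+#5+#6: weight 2+7+7+3=19, value 68+59+59+67=253
Best: $300.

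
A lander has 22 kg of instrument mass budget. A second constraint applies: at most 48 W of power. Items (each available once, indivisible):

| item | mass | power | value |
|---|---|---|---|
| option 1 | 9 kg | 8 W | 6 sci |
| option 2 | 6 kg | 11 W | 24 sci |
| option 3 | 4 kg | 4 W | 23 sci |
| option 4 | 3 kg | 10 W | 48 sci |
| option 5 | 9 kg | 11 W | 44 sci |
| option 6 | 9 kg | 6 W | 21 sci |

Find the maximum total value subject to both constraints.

139 sci

Feasible sets respecting both limits:
- option 2+option 3+option 4+option 5: mass 22, power 36, value 139
- option 2+option 4+option 5: mass 18, power 32, value 116
- option 2+option 3+option 4+option 6: mass 22, power 31, value 116
Best: 139 sci.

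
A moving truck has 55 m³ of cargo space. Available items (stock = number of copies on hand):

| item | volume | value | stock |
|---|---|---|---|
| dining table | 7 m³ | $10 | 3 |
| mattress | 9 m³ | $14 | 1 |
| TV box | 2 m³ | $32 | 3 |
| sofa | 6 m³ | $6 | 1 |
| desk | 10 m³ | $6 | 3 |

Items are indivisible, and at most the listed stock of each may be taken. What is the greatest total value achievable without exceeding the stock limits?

Best selections within volume 55 and stock limits:
- 3×dining table + 1×mattress + 3×TV box + 1×sofa + 1×desk: volume 52, value 152
- 2×dining table + 1×mattress + 3×TV box + 1×sofa + 2×desk: volume 55, value 148
Best: $152.

$152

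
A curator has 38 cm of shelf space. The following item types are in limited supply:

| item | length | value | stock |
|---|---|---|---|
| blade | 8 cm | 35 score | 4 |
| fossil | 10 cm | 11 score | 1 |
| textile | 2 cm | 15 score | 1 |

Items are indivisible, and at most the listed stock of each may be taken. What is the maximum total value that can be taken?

155 score

Top feasible selections:
- 4×blade + 1×textile: length 34, value 155
- 4×blade: length 32, value 140
- 3×blade + 1×fossil + 1×textile: length 36, value 131
- 3×blade + 1×textile: length 26, value 120
Best: 155 score.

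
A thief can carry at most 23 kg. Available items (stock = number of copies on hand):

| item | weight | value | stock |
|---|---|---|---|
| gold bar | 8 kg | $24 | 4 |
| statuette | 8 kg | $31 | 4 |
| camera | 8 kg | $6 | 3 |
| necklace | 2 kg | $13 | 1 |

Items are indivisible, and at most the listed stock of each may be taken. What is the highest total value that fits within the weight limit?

Top feasible selections:
- 2×statuette + 1×necklace: weight 18, value 75
- 1×gold bar + 1×statuette + 1×necklace: weight 18, value 68
- 2×statuette: weight 16, value 62
Best: $75.

$75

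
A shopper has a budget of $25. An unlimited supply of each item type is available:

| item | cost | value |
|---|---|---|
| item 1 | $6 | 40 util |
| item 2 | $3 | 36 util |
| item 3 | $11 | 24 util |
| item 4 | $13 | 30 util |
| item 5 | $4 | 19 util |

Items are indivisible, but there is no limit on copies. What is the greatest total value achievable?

288 util

Best value-per-unit is item 2 at 36/3, and filling with it alone uses cost 8×3=24. No mix of the others beats 8×36 = 288.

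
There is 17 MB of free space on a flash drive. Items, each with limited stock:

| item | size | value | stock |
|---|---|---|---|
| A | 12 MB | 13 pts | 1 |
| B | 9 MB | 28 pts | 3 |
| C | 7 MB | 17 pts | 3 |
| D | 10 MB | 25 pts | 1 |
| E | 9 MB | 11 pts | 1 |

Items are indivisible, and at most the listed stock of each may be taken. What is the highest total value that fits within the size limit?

45 pts

Best selections within size 17 and stock limits:
- 1×B + 1×C: size 16, value 45
- 1×C + 1×D: size 17, value 42
- 2×C: size 14, value 34
- 1×B: size 9, value 28
Best: 45 pts.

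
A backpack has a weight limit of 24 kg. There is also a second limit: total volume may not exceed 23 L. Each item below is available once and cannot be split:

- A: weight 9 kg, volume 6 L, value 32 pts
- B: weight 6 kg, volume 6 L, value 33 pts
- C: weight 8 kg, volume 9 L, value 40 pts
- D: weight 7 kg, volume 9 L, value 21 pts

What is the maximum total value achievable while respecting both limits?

105 pts

Feasible sets respecting both limits:
- A+B+C: weight 23, volume 21, value 105
- A+B+D: weight 22, volume 21, value 86
- B+C: weight 14, volume 15, value 73
Best: 105 pts.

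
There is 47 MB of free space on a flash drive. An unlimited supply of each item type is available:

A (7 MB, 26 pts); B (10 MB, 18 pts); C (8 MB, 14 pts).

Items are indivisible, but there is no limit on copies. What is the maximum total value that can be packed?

156 pts

Best value-per-unit is A at 26/7, and filling with it alone uses size 6×7=42. No mix of the others beats 6×26 = 156.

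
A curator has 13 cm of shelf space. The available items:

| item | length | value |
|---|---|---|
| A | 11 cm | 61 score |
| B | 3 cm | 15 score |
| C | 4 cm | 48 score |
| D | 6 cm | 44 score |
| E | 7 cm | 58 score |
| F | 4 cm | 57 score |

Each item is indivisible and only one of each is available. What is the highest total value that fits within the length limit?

120 score

Check high-value combinations within 13 cm:
- B+C+F: length 3+4+4=11, value 15+48+57=120
- B+D+F: length 3+6+4=13, value 15+44+57=116
- E+F: length 7+4=11, value 58+57=115
- B+C+D: length 3+4+6=13, value 15+48+44=107
Best: 120 score.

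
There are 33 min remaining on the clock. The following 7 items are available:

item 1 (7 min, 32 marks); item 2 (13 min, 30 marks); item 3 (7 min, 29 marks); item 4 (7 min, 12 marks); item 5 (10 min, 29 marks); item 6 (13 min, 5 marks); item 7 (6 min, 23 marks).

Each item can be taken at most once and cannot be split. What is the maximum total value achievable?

114 marks

Check high-value combinations within 33 min:
- item 1+item 2+item 3+item 7: time 7+13+7+6=33, value 32+30+29+23=114
- item 1+item 3+item 5+item 7: time 7+7+10+6=30, value 32+29+29+23=113
- item 1+item 3+item 4+item 5: time 7+7+7+10=31, value 32+29+12+29=102
Best: 114 marks.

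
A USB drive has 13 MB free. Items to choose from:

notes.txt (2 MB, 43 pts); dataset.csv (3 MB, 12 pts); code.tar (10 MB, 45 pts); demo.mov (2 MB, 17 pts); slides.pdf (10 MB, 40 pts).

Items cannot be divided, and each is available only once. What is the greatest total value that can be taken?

88 pts

Check high-value combinations within 13 MB:
- notes.txt+code.tar: size 2+10=12, value 43+45=88
- notes.txt+slides.pdf: size 2+10=12, value 43+40=83
- notes.txt+dataset.csv+demo.mov: size 2+3+2=7, value 43+12+17=72
Best: 88 pts.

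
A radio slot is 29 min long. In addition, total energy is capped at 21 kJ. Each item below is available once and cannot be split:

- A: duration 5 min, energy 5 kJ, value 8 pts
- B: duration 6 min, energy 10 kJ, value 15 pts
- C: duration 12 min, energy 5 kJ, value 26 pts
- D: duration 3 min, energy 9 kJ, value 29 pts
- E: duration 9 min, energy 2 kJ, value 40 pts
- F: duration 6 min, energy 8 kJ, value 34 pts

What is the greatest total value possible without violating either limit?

Feasible sets respecting both limits:
- A+C+D+E: duration 29, energy 21, value 103
- D+E+F: duration 18, energy 19, value 103
- C+E+F: duration 27, energy 15, value 100
- C+D+E: duration 24, energy 16, value 95
Best: 103 pts.

103 pts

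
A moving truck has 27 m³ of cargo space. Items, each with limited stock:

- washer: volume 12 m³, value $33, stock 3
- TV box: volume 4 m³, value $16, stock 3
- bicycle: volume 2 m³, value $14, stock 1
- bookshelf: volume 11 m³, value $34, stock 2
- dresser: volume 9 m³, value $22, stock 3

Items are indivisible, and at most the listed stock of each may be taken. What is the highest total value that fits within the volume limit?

Top feasible selections:
- 3×TV box + 1×bicycle + 1×bookshelf: volume 25, value 96
- 1×washer + 3×TV box + 1×bicycle: volume 26, value 95
- 1×TV box + 1×bicycle + 1×bookshelf + 1×dresser: volume 26, value 86
Best: $96.

$96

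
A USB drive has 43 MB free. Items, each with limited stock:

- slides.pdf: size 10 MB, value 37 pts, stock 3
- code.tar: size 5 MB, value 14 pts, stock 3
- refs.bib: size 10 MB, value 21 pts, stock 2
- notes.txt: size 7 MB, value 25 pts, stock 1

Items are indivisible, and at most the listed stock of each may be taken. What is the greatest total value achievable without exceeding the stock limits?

Top feasible selections:
- 3×slides.pdf + 1×code.tar + 1×notes.txt: size 42, value 150
- 2×slides.pdf + 3×code.tar + 1×notes.txt: size 42, value 141
Best: 150 pts.

150 pts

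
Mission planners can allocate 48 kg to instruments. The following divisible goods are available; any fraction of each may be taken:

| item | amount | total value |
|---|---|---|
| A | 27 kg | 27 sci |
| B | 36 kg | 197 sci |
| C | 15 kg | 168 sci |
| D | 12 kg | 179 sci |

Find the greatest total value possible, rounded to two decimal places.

Take in order of value per unit:
- D (179/12 per unit): all 12 → value 179, running total 179.00
- C (168/15 per unit): all 15 → value 168, running total 347.00
- B (197/36 per unit): 21 of 36 → value 21×197/36 = 114.9167, running total 461.92
Total 461.92.

461.92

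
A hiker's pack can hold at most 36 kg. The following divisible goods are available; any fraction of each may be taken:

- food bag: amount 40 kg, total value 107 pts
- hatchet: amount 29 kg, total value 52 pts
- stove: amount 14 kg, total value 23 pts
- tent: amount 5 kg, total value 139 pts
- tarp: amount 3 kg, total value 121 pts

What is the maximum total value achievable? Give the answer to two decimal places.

334.90

Take in order of value per unit:
- tarp (121/3 per unit): all 3 → value 121, running total 121.00
- tent (139/5 per unit): all 5 → value 139, running total 260.00
- food bag (107/40 per unit): 28 of 40 → value 28×107/40 = 74.9000, running total 334.90
Total 334.90.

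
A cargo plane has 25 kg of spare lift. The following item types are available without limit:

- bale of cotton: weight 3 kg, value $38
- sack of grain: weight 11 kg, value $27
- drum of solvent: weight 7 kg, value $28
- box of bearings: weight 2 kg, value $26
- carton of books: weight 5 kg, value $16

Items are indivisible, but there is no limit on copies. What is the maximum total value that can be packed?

Best value-per-unit is box of bearings at 26/2; filling with it alone gives 12×26 = 312.
Optimal mix: 1×bale of cotton + 11×box of bearings → weight 25, value 324.

$324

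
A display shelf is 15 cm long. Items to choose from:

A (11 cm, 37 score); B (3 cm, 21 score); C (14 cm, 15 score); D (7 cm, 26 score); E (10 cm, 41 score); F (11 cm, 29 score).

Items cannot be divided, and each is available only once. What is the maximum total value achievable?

62 score

Check high-value combinations within 15 cm:
- B+E: length 3+10=13, value 21+41=62
- A+B: length 11+3=14, value 37+21=58
- B+F: length 3+11=14, value 21+29=50
- B+D: length 3+7=10, value 21+26=47
- E: length 10, value 41
Best: 62 score.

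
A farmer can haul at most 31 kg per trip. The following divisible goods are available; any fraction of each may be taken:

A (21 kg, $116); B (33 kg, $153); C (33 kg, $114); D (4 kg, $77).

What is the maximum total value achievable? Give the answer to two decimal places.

Take in order of value per unit:
- D (77/4 per unit): all 4 → value 77, running total 77.00
- A (116/21 per unit): all 21 → value 116, running total 193.00
- B (153/33 per unit): 6 of 33 → value 6×153/33 = 27.8182, running total 220.82
Total 220.82.

220.82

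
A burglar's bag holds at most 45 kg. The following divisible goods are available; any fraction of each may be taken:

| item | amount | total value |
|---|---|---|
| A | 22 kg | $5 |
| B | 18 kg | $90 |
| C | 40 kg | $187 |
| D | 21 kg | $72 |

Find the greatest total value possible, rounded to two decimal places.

216.23

Take in order of value per unit:
- B (90/18 per unit): all 18 → value 90, running total 90.00
- C (187/40 per unit): 27 of 40 → value 27×187/40 = 126.2250, running total 216.23
Total 216.23.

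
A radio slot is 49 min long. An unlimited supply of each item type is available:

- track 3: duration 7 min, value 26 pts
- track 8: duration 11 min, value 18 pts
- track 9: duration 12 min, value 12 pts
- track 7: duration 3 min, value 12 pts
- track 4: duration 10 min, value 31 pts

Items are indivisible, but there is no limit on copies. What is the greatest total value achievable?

194 pts

Best value-per-unit is track 7 at 12/3; filling with it alone gives 16×12 = 192.
Optimal mix: 1×track 3 + 14×track 7 → duration 49, value 194.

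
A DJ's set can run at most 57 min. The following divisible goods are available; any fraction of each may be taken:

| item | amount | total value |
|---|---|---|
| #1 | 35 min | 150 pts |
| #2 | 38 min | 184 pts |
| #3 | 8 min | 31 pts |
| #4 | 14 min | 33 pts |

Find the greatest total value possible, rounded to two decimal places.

Take in order of value per unit:
- #2 (184/38 per unit): all 38 → value 184, running total 184.00
- #1 (150/35 per unit): 19 of 35 → value 19×150/35 = 81.4286, running total 265.43
Total 265.43.

265.43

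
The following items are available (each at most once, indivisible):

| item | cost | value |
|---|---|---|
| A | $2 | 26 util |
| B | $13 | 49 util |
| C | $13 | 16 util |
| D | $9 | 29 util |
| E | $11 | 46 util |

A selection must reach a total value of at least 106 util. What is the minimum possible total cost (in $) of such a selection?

26

Subsets with value ≥ 106, sorted by total cost:
- A+B+E: cost 26, value 121
- B+D+E: cost 33, value 124
- A+B+D+E: cost 35, value 150
- A+C+D+E: cost 35, value 117
Minimum cost: 26 $.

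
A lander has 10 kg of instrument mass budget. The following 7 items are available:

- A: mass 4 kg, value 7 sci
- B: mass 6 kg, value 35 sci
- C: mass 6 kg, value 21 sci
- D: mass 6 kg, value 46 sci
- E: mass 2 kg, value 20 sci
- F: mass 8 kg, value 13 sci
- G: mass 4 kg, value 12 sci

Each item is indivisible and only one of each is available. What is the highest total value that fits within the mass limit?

Check high-value combinations within 10 kg:
- D+E: mass 6+2=8, value 46+20=66
- D+G: mass 6+4=10, value 46+12=58
- B+E: mass 6+2=8, value 35+20=55
- A+D: mass 4+6=10, value 7+46=53
- B+G: mass 6+4=10, value 35+12=47
Best: 66 sci.

66 sci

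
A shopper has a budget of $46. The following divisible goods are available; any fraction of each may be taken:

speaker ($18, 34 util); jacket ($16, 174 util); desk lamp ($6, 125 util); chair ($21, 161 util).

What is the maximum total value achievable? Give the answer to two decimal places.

Take in order of value per unit:
- desk lamp (125/6 per unit): all 6 → value 125, running total 125.00
- jacket (174/16 per unit): all 16 → value 174, running total 299.00
- chair (161/21 per unit): all 21 → value 161, running total 460.00
- speaker (34/18 per unit): 3 of 18 → value 3×34/18 = 5.6667, running total 465.67
Total 465.67.

465.67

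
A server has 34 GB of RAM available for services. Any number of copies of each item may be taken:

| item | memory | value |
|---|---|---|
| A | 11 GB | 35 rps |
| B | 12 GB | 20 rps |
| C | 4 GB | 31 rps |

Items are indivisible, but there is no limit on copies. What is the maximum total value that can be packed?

248 rps

Best value-per-unit is C at 31/4, and filling with it alone uses memory 8×4=32. No mix of the others beats 8×31 = 248.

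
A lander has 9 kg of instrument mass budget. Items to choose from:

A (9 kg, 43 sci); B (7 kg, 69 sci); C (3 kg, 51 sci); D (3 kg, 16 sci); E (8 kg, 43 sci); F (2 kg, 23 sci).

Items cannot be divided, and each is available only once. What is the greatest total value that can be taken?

Check high-value combinations within 9 kg:
- B+F: mass 7+2=9, value 69+23=92
- C+D+F: mass 3+3+2=8, value 51+16+23=90
- C+F: mass 3+2=5, value 51+23=74
- B: mass 7, value 69
Best: 92 sci.

92 sci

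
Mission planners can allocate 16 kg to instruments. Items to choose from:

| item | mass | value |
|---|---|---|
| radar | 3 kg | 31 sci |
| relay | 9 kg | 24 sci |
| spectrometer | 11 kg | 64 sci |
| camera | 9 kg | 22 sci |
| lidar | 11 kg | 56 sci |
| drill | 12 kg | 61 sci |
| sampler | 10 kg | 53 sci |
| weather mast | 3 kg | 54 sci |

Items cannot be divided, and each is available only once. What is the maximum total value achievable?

Check high-value combinations within 16 kg:
- radar+sampler+weather mast: mass 3+10+3=16, value 31+53+54=138
- spectrometer+weather mast: mass 11+3=14, value 64+54=118
- drill+weather mast: mass 12+3=15, value 61+54=115
- lidar+weather mast: mass 11+3=14, value 56+54=110
Best: 138 sci.

138 sci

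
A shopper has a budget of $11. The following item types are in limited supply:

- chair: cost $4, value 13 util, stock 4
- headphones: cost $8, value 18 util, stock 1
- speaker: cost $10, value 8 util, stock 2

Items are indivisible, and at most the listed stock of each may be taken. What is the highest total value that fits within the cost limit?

Best selections within cost 11 and stock limits:
- 2×chair: cost 8, value 26
- 1×headphones: cost 8, value 18
- 1×chair: cost 4, value 13
- 1×speaker: cost 10, value 8
Best: 26 util.

26 util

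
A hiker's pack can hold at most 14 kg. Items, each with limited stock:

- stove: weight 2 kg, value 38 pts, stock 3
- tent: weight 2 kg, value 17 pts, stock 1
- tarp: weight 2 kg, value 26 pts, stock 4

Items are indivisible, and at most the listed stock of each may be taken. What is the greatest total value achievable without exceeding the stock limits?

218 pts

Top feasible selections:
- 3×stove + 4×tarp: weight 14, value 218
- 3×stove + 1×tent + 3×tarp: weight 14, value 209
- 2×stove + 1×tent + 4×tarp: weight 14, value 197
Best: 218 pts.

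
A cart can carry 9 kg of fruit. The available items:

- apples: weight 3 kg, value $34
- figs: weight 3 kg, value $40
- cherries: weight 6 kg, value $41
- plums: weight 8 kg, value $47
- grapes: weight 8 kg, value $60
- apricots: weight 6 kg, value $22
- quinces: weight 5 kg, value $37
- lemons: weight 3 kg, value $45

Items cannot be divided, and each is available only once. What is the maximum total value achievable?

$119

Check high-value combinations within 9 kg:
- apples+figs+lemons: weight 3+3+3=9, value 34+40+45=119
- cherries+lemons: weight 6+3=9, value 41+45=86
- figs+lemons: weight 3+3=6, value 40+45=85
Best: $119.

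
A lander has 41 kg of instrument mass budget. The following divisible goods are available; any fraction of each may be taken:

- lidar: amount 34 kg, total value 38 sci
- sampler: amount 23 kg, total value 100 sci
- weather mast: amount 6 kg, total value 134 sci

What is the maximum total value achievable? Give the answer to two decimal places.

Take in order of value per unit:
- weather mast (134/6 per unit): all 6 → value 134, running total 134.00
- sampler (100/23 per unit): all 23 → value 100, running total 234.00
- lidar (38/34 per unit): 12 of 34 → value 12×38/34 = 13.4118, running total 247.41
Total 247.41.

247.41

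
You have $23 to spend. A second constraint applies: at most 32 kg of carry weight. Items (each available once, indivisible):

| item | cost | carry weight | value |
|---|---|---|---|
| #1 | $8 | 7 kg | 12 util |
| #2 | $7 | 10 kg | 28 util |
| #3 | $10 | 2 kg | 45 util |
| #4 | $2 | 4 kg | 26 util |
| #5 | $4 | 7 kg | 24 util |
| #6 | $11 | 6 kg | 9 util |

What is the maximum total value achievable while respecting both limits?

Feasible sets respecting both limits:
- #2+#3+#4+#5: cost 23, carry weight 23, value 123
- #2+#3+#4: cost 19, carry weight 16, value 99
- #2+#3+#5: cost 21, carry weight 19, value 97
Best: 123 util.

123 util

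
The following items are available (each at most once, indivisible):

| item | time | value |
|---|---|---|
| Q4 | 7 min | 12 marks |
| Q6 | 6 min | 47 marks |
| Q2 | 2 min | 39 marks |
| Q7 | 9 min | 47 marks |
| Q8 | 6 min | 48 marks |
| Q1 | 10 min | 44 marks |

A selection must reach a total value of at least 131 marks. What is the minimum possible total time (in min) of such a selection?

14

Subsets with value ≥ 131, sorted by total time:
- Q6+Q2+Q8: time 14, value 134
- Q2+Q7+Q8: time 17, value 134
Minimum time: 14 min.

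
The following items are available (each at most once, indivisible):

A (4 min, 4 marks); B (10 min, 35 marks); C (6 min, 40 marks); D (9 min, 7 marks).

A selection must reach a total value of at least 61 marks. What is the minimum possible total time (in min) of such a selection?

16

Subsets with value ≥ 61, sorted by total time:
- B+C: time 16, value 75
- A+B+C: time 20, value 79
Minimum time: 16 min.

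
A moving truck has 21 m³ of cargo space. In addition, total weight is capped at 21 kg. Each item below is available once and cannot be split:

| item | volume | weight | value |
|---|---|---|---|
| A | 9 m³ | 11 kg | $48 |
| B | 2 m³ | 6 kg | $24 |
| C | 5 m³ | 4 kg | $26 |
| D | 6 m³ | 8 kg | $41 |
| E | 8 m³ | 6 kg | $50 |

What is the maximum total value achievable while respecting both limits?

Feasible sets respecting both limits:
- C+D+E: volume 19, weight 18, value 117
- B+D+E: volume 16, weight 20, value 115
- B+C+E: volume 15, weight 16, value 100
Best: $117.

$117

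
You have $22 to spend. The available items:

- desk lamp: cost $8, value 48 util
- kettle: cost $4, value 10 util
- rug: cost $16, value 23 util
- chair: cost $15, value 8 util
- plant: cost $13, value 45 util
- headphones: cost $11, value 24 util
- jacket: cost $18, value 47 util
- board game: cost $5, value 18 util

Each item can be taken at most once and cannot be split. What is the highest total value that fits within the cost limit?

Check high-value combinations within $22:
- desk lamp+plant: cost 8+13=21, value 48+45=93
- desk lamp+kettle+board game: cost 8+4+5=17, value 48+10+18=76
- kettle+plant+board game: cost 4+13+5=22, value 10+45+18=73
- desk lamp+headphones: cost 8+11=19, value 48+24=72
Best: 93 util.

93 util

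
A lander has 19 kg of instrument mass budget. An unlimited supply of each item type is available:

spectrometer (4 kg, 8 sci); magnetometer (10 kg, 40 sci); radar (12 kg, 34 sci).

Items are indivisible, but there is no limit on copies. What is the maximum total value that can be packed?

56 sci

Best value-per-unit is magnetometer at 40/10; filling with it alone gives 1×40 = 40.
Optimal mix: 2×spectrometer + 1×magnetometer → mass 18, value 56.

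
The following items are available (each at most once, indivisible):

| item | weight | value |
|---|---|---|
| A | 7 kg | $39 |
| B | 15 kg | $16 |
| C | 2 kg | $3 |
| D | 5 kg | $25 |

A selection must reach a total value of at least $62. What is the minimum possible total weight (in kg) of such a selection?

12

Subsets with value ≥ 62, sorted by total weight:
- A+D: weight 12, value 64
- A+C+D: weight 14, value 67
- A+B+D: weight 27, value 80
- A+B+C+D: weight 29, value 83
Minimum weight: 12 kg.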